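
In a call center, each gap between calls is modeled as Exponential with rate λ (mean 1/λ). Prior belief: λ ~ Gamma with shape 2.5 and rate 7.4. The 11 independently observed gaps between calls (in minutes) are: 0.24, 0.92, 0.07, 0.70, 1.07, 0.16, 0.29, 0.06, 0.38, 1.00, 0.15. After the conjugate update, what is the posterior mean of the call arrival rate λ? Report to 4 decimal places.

1.0852

With a Gamma(shape α, rate β) prior on the exponential rate λ, the posterior after n observations with total T = Σxᵢ is Gamma(α+n, β+T).
Sum of observations T = 5.04 minutes; n = 11.
Posterior: Gamma(2.5+11, 7.4+5.04) = Gamma(13.5, 12.44).
Posterior mean of λ = α/β = 13.5/12.44 = 1.0852.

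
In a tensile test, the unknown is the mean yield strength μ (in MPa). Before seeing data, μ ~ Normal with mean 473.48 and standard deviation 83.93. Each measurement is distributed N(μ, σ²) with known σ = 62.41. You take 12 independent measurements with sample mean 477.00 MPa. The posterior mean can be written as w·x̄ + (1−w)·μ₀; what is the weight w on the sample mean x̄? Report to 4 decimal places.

For Normal data with known variance σ², a Normal(μ₀, σ₀²) prior on μ is conjugate. Posterior precision = 1/σ₀² + n/σ²; posterior mean is the precision-weighted average of μ₀ and x̄.
σ₀² = 83.93² = 7044.2449, σ² = 62.41² = 3895.0081. Prior precision 1/σ₀² = 1/7044.2449; data precision n/σ² = 12/3895.0081.
w = (n/σ²)/(1/σ₀² + n/σ²) = n·σ₀²/(σ² + n·σ₀²) = 12·7044.2449/(3895.0081 + 12·7044.2449) = 84530.9388/88425.9469 = 0.9560.

0.9560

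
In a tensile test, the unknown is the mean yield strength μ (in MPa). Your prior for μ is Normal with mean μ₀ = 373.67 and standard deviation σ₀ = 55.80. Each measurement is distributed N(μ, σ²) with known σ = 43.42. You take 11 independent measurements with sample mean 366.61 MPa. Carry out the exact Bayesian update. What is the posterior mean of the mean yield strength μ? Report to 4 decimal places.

For Normal data with known variance σ², a Normal(μ₀, σ₀²) prior on μ is conjugate. Posterior precision = 1/σ₀² + n/σ²; posterior mean is the precision-weighted average of μ₀ and x̄.
n·x̄ = 11·366.61 = 4032.71.
σ₀² = 55.80² = 3113.64, σ² = 43.42² = 1885.2964; σ² + n·σ₀² = 1885.2964 + 11·3113.64 = 36135.3364.
Posterior mean = (μ₀/σ₀² + n·x̄/σ²)/(1/σ₀² + n/σ²) = (σ²·μ₀ + σ₀²·n·x̄)/(σ² + n·σ₀²) = (1885.2964·373.67 + 3113.64·4032.71)/36135.3364 = 13260885.870188/36135.3364 = 366.9783.

366.9783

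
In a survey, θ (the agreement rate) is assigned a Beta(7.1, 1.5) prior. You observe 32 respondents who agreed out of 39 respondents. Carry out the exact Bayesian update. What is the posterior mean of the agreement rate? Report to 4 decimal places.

0.8214

The Beta prior is conjugate to a Binomial/Bernoulli likelihood; the update adds successes to α and failures to β.
Posterior: Beta(α+k, β+n−k) = Beta(7.1+32, 1.5+7) = Beta(39.1, 8.5).
Posterior mean = α/(α+β) = 39.1/47.6 = 0.8214.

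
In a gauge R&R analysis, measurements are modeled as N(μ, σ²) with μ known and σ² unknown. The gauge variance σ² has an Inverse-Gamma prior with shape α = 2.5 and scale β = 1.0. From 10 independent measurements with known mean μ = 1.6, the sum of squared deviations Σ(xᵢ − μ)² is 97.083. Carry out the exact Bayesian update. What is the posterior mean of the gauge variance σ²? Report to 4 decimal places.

7.6218

With known mean μ and an Inverse-Gamma(α, β) prior on σ², the Normal likelihood is conjugate: posterior is Inv-Gamma(α + n/2, β + Σ(xᵢ−μ)²/2).
Posterior: Inv-Gamma(2.5 + 10/2, 1.0 + 97.083/2) = Inv-Gamma(7.50, 49.5415).
E[σ²|data] = β/(α−1) = 49.5415/6.50 = 7.6218.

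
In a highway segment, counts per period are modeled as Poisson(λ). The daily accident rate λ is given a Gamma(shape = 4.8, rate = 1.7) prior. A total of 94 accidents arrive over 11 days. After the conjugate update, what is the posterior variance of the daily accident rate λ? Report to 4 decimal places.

With a Gamma(shape α, rate β) prior, the Poisson likelihood is conjugate: the posterior is Gamma(α + ΣXᵢ, β + n).
Posterior: Gamma(α+S, β+n) = Gamma(4.8+94, 1.7+11) = Gamma(98.8, 12.7).
Var = α/β² = 98.8/12.7² = 0.6126.

0.6126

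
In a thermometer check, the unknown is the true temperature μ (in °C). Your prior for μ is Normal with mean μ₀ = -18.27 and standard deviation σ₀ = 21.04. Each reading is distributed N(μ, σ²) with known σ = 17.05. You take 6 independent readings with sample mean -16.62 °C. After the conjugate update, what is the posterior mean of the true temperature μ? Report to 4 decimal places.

-16.7828

For Normal data with known variance σ², a Normal(μ₀, σ₀²) prior on μ is conjugate. Posterior precision = 1/σ₀² + n/σ²; posterior mean is the precision-weighted average of μ₀ and x̄.
n·x̄ = 6·(-16.62) = -99.72.
σ₀² = 21.04² = 442.6816, σ² = 17.05² = 290.7025; σ² + n·σ₀² = 290.7025 + 6·442.6816 = 2946.7921.
Posterior mean = (μ₀/σ₀² + n·x̄/σ²)/(1/σ₀² + n/σ²) = (σ²·μ₀ + σ₀²·n·x̄)/(σ² + n·σ₀²) = (290.7025·(-18.27) + 442.6816·(-99.72))/2946.7921 = -49455.343827/2946.7921 = -16.7828.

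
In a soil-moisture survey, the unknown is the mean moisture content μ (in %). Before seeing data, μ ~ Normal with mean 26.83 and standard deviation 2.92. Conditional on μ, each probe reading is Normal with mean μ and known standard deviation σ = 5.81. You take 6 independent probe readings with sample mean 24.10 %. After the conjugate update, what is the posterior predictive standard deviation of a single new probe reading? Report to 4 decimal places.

6.0947

For Normal data with known variance σ², a Normal(μ₀, σ₀²) prior on μ is conjugate. Posterior precision = 1/σ₀² + n/σ²; posterior mean is the precision-weighted average of μ₀ and x̄.
σ₀² = 2.92² = 8.5264, σ² = 5.81² = 33.7561; σ² + n·σ₀² = 33.7561 + 6·8.5264 = 84.9145.
Posterior precision = 1/σ₀² + n/σ² = 1/8.5264 + 6/33.7561 = (σ² + n·σ₀²)/(σ₀²σ²) = 84.9145/(8.5264·33.7561); posterior variance σₙ² = σ₀²σ²/(σ² + n·σ₀²) = 8.5264·33.7561/84.9145 = 3.389504.
Predictive variance for one new observation = σₙ² + σ² = 8.5264·33.7561/84.9145 + 33.7561 = σ²·(σ₀² + 84.9145)/84.9145 = 33.7561·93.4409/84.9145 = 37.145604; SD = √(33.7561·93.4409/84.9145) = 6.0947.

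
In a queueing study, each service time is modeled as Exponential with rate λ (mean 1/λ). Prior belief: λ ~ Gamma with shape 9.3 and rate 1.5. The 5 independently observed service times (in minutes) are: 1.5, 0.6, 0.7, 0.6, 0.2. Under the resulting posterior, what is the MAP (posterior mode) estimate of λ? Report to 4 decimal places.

2.6078

With a Gamma(shape α, rate β) prior on the exponential rate λ, the posterior after n observations with total T = Σxᵢ is Gamma(α+n, β+T).
Sum of observations T = 3.6 minutes; n = 5.
Posterior: Gamma(9.3+5, 1.5+3.6) = Gamma(14.3, 5.1).
Mode = (α−1)/β = 2.6078.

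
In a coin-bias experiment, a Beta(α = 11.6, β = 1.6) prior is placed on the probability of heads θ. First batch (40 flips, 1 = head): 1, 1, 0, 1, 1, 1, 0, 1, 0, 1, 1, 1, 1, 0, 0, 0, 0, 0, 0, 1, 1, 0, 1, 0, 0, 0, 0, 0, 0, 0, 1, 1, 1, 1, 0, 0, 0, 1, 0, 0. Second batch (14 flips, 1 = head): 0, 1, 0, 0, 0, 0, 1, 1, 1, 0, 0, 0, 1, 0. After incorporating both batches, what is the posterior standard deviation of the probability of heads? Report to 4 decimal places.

The Beta prior is conjugate to a Binomial/Bernoulli likelihood; the update adds successes to α and failures to β.
After batch 1: Beta(11.6+18, 1.6+22) = Beta(29.6, 23.6).
After batch 2: Beta(29.6+5, 23.6+9) = Beta(34.6, 32.6).
Var = αβ/((α+β)²(α+β+1)) = 34.6·32.6/(67.2²·68.2) = 0.00366244; SD = √0.00366244 = 0.0605.

0.0605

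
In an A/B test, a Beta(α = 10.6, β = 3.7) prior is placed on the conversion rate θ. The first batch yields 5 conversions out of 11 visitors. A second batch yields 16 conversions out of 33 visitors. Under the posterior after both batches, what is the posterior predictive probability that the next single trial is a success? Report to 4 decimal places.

The Beta prior is conjugate to a Binomial/Bernoulli likelihood; the update adds successes to α and failures to β.
After batch 1: Beta(10.6+5, 3.7+6) = Beta(15.6, 9.7).
After batch 2: Beta(15.6+16, 9.7+17) = Beta(31.6, 26.7).
For a single future Bernoulli trial, P(success | data) = α/(α+β) = 0.5420.

0.5420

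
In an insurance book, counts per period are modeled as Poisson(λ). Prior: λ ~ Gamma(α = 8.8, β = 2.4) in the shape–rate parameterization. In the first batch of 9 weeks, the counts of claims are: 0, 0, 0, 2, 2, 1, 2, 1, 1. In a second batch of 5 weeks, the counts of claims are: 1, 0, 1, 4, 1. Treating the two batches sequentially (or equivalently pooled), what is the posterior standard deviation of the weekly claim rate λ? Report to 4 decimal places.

0.3037

With a Gamma(shape α, rate β) prior, the Poisson likelihood is conjugate: the posterior is Gamma(α + ΣXᵢ, β + n).
Batch 1: sum of counts S = 9 over n = 9 weeks.
After batch 1: Gamma(α+S, β+n) = Gamma(8.8+9, 2.4+9) = Gamma(17.8, 11.4).
Batch 2: sum of counts S = 7 over n = 5 weeks.
After batch 2: Gamma(α+S, β+n) = Gamma(17.8+7, 11.4+5) = Gamma(24.8, 16.4).
SD = √α/β = √24.8/16.4 = 0.3037.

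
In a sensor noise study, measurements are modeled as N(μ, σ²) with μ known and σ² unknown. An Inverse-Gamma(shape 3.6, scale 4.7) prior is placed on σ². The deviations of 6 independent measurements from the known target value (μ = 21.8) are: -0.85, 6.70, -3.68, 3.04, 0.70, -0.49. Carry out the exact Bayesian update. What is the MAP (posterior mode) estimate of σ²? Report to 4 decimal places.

5.1662

With known mean μ and an Inverse-Gamma(α, β) prior on σ², the Normal likelihood is conjugate: posterior is Inv-Gamma(α + n/2, β + Σ(xᵢ−μ)²/2).
Σ(xᵢ−μ)² = (-0.85)² + (6.70)² + (-3.68)² + (3.04)² + (0.70)² + (-0.49)² = 69.1266.
Posterior: Inv-Gamma(3.6 + 6/2, 4.7 + 69.1266/2) = Inv-Gamma(6.60, 39.26330).
Mode = β/(α+1) = 39.26330/7.60 = 5.1662.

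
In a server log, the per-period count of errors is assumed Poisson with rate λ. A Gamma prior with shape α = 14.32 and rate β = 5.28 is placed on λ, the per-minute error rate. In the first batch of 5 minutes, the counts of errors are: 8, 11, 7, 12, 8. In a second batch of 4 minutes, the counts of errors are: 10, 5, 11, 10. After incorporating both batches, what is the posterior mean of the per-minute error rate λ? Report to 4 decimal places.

With a Gamma(shape α, rate β) prior, the Poisson likelihood is conjugate: the posterior is Gamma(α + ΣXᵢ, β + n).
Batch 1: sum of counts S = 46 over n = 5 minutes.
After batch 1: Gamma(α+S, β+n) = Gamma(14.32+46, 5.28+5) = Gamma(60.32, 10.28).
Batch 2: sum of counts S = 36 over n = 4 minutes.
After batch 2: Gamma(α+S, β+n) = Gamma(60.32+36, 10.28+4) = Gamma(96.32, 14.28).
Posterior mean = α/β = 96.32/14.28 = 6.7451.

6.7451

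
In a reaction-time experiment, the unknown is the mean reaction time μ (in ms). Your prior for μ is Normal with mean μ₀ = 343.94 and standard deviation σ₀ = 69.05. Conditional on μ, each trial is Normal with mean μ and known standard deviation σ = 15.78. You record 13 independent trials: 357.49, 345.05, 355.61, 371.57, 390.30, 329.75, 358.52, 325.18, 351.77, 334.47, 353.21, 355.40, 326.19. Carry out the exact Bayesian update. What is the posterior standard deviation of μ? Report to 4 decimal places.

4.3678

For Normal data with known variance σ², a Normal(μ₀, σ₀²) prior on μ is conjugate. Posterior precision = 1/σ₀² + n/σ²; posterior mean is the precision-weighted average of μ₀ and x̄.
σ₀² = 69.05² = 4767.9025, σ² = 15.78² = 249.0084; σ² + n·σ₀² = 249.0084 + 13·4767.9025 = 62231.7409.
Posterior precision = 1/σ₀² + n/σ² = 1/4767.9025 + 13/249.0084 = (σ² + n·σ₀²)/(σ₀²σ²) = 62231.7409/(4767.9025·249.0084); posterior variance σₙ² = σ₀²σ²/(σ² + n·σ₀²) = 4767.9025·249.0084/62231.7409 = 19.077849.
Posterior SD = √σₙ² = √(4767.9025·249.0084/62231.7409) = 4.3678.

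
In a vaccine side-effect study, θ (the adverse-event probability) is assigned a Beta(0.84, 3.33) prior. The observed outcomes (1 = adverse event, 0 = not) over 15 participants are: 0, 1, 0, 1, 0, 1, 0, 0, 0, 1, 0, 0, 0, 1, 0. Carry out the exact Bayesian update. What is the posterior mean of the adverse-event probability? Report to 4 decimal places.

0.3046

The Beta prior is conjugate to a Binomial/Bernoulli likelihood; the update adds successes to α and failures to β.
Posterior: Beta(α+k, β+n−k) = Beta(0.84+5, 3.33+10) = Beta(5.84, 13.33).
Posterior mean = α/(α+β) = 5.84/19.17 = 0.3046.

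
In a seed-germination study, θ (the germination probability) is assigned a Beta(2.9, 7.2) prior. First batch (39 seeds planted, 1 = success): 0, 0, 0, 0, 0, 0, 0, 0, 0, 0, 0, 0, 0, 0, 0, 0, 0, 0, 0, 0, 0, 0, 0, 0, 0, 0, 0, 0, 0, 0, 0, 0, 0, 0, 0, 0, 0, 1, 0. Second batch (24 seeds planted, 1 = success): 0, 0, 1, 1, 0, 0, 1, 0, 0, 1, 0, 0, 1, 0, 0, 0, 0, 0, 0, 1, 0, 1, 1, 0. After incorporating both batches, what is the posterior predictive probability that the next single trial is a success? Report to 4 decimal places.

0.1628

The Beta prior is conjugate to a Binomial/Bernoulli likelihood; the update adds successes to α and failures to β.
After batch 1: Beta(2.9+1, 7.2+38) = Beta(3.9, 45.2).
After batch 2: Beta(3.9+8, 45.2+16) = Beta(11.9, 61.2).
For a single future Bernoulli trial, P(success | data) = α/(α+β) = 0.1628.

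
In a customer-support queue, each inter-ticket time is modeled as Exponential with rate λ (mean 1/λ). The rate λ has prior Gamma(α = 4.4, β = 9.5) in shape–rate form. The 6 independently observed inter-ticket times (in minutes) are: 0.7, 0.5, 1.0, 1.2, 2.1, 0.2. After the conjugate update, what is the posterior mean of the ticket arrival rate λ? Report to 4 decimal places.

0.6842

With a Gamma(shape α, rate β) prior on the exponential rate λ, the posterior after n observations with total T = Σxᵢ is Gamma(α+n, β+T).
Sum of observations T = 5.7 minutes; n = 6.
Posterior: Gamma(4.4+6, 9.5+5.7) = Gamma(10.4, 15.2).
Posterior mean of λ = α/β = 10.4/15.2 = 0.6842.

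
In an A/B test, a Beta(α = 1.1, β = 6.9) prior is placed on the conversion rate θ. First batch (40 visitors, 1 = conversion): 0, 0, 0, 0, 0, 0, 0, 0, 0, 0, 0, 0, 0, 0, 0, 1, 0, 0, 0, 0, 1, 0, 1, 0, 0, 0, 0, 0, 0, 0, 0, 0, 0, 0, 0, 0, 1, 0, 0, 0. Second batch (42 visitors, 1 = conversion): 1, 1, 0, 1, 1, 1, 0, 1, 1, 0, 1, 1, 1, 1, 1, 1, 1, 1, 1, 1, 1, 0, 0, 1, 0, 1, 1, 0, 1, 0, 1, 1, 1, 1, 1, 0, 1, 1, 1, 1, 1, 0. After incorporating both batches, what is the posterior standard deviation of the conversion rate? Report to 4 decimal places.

The Beta prior is conjugate to a Binomial/Bernoulli likelihood; the update adds successes to α and failures to β.
After batch 1: Beta(1.1+4, 6.9+36) = Beta(5.1, 42.9).
After batch 2: Beta(5.1+32, 42.9+10) = Beta(37.1, 52.9).
Var = αβ/((α+β)²(α+β+1)) = 37.1·52.9/(90.0²·91.0) = 0.00266258; SD = √0.00266258 = 0.0516.

0.0516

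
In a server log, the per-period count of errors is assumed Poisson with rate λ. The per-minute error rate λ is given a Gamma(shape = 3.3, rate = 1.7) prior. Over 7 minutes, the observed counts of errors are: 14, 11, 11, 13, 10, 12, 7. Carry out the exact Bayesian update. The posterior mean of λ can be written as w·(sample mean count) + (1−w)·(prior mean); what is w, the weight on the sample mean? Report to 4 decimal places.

With a Gamma(shape α, rate β) prior, the Poisson likelihood is conjugate: the posterior is Gamma(α + ΣXᵢ, β + n).
Posterior mean = (α₀+S)/(β₀+n) = [n/(β₀+n)]·(S/n) + [β₀/(β₀+n)]·(α₀/β₀), so only n and β₀ enter the weight.
Weight on data w = n/(β₀+n) = 7/(1.7+7) = 7/8.7 = 0.8046.

0.8046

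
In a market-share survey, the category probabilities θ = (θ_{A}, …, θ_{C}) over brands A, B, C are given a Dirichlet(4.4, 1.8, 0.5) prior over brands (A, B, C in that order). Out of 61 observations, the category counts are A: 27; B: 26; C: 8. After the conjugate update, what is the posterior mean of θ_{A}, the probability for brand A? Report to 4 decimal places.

The Dirichlet prior is conjugate to the Multinomial likelihood: each posterior αⱼ = prior αⱼ + observed count nⱼ.
Posterior concentration: (31.4, 27.8, 8.5), total = 67.7.
E[θ_{A}|data] = α_{A}/Σα = 31.4/67.7 = 0.4638.

0.4638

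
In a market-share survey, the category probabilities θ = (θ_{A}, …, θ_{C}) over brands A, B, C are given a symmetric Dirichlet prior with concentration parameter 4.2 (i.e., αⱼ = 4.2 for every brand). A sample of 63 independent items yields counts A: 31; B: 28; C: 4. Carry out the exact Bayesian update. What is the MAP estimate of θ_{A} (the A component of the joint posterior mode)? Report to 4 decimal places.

The Dirichlet prior is conjugate to the Multinomial likelihood: each posterior αⱼ = prior αⱼ + observed count nⱼ.
Posterior concentration: (35.2, 32.2, 8.2), total = 75.6.
Joint mode component: (α_{A}−1)/(Σα−K) = 34.2/72.6 = 0.4711.

0.4711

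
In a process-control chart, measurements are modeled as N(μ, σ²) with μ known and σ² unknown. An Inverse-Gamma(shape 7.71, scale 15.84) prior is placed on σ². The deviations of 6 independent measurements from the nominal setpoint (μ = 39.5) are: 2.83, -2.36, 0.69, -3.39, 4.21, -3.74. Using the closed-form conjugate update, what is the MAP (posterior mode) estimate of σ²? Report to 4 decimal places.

With known mean μ and an Inverse-Gamma(α, β) prior on σ², the Normal likelihood is conjugate: posterior is Inv-Gamma(α + n/2, β + Σ(xᵢ−μ)²/2).
Σ(xᵢ−μ)² = (2.83)² + (-2.36)² + (0.69)² + (-3.39)² + (4.21)² + (-3.74)² = 57.2584.
Posterior: Inv-Gamma(7.71 + 6/2, 15.84 + 57.2584/2) = Inv-Gamma(10.71, 44.46920).
Mode = β/(α+1) = 44.46920/11.71 = 3.7975.

3.7975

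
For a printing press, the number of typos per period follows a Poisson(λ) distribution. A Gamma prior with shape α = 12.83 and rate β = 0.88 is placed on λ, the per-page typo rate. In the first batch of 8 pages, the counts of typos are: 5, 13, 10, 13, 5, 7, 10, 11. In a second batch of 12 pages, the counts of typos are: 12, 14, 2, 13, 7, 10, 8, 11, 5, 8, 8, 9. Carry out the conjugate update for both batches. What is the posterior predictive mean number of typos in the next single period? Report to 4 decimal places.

9.2830

With a Gamma(shape α, rate β) prior, the Poisson likelihood is conjugate: the posterior is Gamma(α + ΣXᵢ, β + n).
Batch 1: sum of counts S = 74 over n = 8 pages.
After batch 1: Gamma(α+S, β+n) = Gamma(12.83+74, 0.88+8) = Gamma(86.83, 8.88).
Batch 2: sum of counts S = 107 over n = 12 pages.
After batch 2: Gamma(α+S, β+n) = Gamma(86.83+107, 8.88+12) = Gamma(193.83, 20.88).
The predictive distribution for one future period is NegBinom with mean α/β = 9.2830.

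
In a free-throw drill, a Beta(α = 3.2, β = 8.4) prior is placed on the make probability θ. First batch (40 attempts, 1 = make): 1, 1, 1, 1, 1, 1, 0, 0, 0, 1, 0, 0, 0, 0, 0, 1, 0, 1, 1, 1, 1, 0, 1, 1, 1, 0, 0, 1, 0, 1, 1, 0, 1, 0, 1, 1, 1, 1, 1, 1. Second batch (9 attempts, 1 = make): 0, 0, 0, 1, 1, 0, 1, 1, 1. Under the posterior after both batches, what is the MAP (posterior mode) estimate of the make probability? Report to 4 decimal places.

0.5495

The Beta prior is conjugate to a Binomial/Bernoulli likelihood; the update adds successes to α and failures to β.
After batch 1: Beta(3.2+25, 8.4+15) = Beta(28.2, 23.4).
After batch 2: Beta(28.2+5, 23.4+4) = Beta(33.2, 27.4).
Mode of Beta(a,b) for a,b>1 is (a−1)/(a+b−2) = 32.2/58.6 = 0.5495.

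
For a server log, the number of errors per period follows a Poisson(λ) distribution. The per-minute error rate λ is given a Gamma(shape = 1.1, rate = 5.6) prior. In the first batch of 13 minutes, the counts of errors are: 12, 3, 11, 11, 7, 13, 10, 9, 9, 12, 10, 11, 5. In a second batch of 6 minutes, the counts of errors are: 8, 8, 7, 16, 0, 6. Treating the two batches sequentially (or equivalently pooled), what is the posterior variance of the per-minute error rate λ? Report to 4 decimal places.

With a Gamma(shape α, rate β) prior, the Poisson likelihood is conjugate: the posterior is Gamma(α + ΣXᵢ, β + n).
Batch 1: sum of counts S = 123 over n = 13 minutes.
After batch 1: Gamma(α+S, β+n) = Gamma(1.1+123, 5.6+13) = Gamma(124.1, 18.6).
Batch 2: sum of counts S = 45 over n = 6 minutes.
After batch 2: Gamma(α+S, β+n) = Gamma(124.1+45, 18.6+6) = Gamma(169.1, 24.6).
Var = α/β² = 169.1/24.6² = 0.2794.

0.2794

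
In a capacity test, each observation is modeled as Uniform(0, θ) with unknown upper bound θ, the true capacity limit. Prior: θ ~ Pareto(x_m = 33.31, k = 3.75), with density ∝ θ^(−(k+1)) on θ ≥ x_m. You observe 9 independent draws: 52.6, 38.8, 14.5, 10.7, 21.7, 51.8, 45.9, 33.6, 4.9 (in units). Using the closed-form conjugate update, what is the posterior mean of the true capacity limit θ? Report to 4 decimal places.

A Pareto(scale x_m, shape k) prior on the upper bound θ of Uniform(0, θ) is conjugate: posterior is Pareto(max(x_m, max xᵢ), k + n).
Sample maximum = 52.6; prior scale x_m = 33.31 → posterior scale = max = 52.60.
Posterior shape = 3.75 + 9 = 12.75.
E[θ|data] = k·x_m/(k−1) = 12.75·52.60/11.75 = 57.0766.

57.0766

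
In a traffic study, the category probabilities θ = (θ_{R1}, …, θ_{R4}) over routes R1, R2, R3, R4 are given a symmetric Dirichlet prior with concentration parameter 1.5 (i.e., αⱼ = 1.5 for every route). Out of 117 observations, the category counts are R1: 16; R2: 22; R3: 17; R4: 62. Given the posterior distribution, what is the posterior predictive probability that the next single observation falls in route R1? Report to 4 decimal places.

The Dirichlet prior is conjugate to the Multinomial likelihood: each posterior αⱼ = prior αⱼ + observed count nⱼ.
Posterior concentration: (17.5, 23.5, 18.5, 63.5), total = 123.0.
P(next = R1 | data) = α_{R1}/Σα = 0.1423.

0.1423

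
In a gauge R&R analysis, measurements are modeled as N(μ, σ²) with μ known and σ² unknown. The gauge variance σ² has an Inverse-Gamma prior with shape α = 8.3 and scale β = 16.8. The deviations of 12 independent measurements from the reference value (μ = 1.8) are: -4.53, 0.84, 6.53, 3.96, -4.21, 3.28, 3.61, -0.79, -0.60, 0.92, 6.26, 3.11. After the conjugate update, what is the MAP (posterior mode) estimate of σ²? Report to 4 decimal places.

With known mean μ and an Inverse-Gamma(α, β) prior on σ², the Normal likelihood is conjugate: posterior is Inv-Gamma(α + n/2, β + Σ(xᵢ−μ)²/2).
Σ(xᵢ−μ)² = (-4.53)² + (0.84)² + (6.53)² + (3.96)² + (-4.21)² + (3.28)² + (3.61)² + (-0.79)² + (-0.60)² + (0.92)² + (6.26)² + (3.11)² = 171.7538.
Posterior: Inv-Gamma(8.3 + 12/2, 16.8 + 171.7538/2) = Inv-Gamma(14.30, 102.67690).
Mode = β/(α+1) = 102.67690/15.30 = 6.7109.

6.7109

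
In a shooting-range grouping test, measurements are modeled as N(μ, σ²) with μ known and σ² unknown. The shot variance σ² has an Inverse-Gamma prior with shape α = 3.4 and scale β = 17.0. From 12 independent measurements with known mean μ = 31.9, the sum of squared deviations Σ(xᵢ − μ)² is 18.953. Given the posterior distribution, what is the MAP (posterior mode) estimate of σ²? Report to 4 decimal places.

With known mean μ and an Inverse-Gamma(α, β) prior on σ², the Normal likelihood is conjugate: posterior is Inv-Gamma(α + n/2, β + Σ(xᵢ−μ)²/2).
Posterior: Inv-Gamma(3.4 + 12/2, 17.0 + 18.953/2) = Inv-Gamma(9.40, 26.4765).
Mode = β/(α+1) = 26.4765/10.40 = 2.5458.

2.5458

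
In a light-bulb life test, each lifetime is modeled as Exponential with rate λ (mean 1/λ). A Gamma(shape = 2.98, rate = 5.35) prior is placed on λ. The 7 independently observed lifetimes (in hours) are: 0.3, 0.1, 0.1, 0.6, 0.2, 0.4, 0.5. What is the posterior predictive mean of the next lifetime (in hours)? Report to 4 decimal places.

0.8408

With a Gamma(shape α, rate β) prior on the exponential rate λ, the posterior after n observations with total T = Σxᵢ is Gamma(α+n, β+T).
Sum of observations T = 2.2 hours; n = 7.
Posterior: Gamma(2.98+7, 5.35+2.2) = Gamma(9.98, 7.55).
The predictive distribution for the next observation is Lomax; its mean is β/(α−1) = 7.55/8.98 = 0.8408.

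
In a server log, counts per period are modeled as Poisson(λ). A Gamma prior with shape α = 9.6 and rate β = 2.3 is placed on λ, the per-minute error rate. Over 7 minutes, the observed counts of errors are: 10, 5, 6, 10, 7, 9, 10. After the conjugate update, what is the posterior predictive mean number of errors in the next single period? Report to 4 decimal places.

With a Gamma(shape α, rate β) prior, the Poisson likelihood is conjugate: the posterior is Gamma(α + ΣXᵢ, β + n).
Sum of counts S = 57 over n = 7 minutes.
Posterior: Gamma(α+S, β+n) = Gamma(9.6+57, 2.3+7) = Gamma(66.6, 9.3).
The predictive distribution for one future period is NegBinom with mean α/β = 7.1613.

7.1613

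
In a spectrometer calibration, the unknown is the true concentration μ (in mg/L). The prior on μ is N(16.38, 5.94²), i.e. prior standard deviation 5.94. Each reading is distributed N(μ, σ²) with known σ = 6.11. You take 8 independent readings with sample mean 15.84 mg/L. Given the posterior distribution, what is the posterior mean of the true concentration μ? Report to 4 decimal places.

For Normal data with known variance σ², a Normal(μ₀, σ₀²) prior on μ is conjugate. Posterior precision = 1/σ₀² + n/σ²; posterior mean is the precision-weighted average of μ₀ and x̄.
n·x̄ = 8·15.84 = 126.72.
σ₀² = 5.94² = 35.2836, σ² = 6.11² = 37.3321; σ² + n·σ₀² = 37.3321 + 8·35.2836 = 319.6009.
Posterior mean = (μ₀/σ₀² + n·x̄/σ²)/(1/σ₀² + n/σ²) = (σ²·μ₀ + σ₀²·n·x̄)/(σ² + n·σ₀²) = (37.3321·16.38 + 35.2836·126.72)/319.6009 = 5082.63759/319.6009 = 15.9031.

15.9031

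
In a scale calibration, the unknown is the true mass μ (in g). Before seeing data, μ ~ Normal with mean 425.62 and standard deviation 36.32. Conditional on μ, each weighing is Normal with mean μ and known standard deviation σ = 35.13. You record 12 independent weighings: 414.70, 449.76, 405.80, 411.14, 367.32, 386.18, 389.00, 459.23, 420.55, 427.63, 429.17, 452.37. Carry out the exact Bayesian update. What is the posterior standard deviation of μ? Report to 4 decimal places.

For Normal data with known variance σ², a Normal(μ₀, σ₀²) prior on μ is conjugate. Posterior precision = 1/σ₀² + n/σ²; posterior mean is the precision-weighted average of μ₀ and x̄.
σ₀² = 36.32² = 1319.1424, σ² = 35.13² = 1234.1169; σ² + n·σ₀² = 1234.1169 + 12·1319.1424 = 17063.8257.
Posterior precision = 1/σ₀² + n/σ² = 1/1319.1424 + 12/1234.1169 = (σ² + n·σ₀²)/(σ₀²σ²) = 17063.8257/(1319.1424·1234.1169); posterior variance σₙ² = σ₀²σ²/(σ² + n·σ₀²) = 1319.1424·1234.1169/17063.8257 = 95.405096.
Posterior SD = √σₙ² = √(1319.1424·1234.1169/17063.8257) = 9.7676.

9.7676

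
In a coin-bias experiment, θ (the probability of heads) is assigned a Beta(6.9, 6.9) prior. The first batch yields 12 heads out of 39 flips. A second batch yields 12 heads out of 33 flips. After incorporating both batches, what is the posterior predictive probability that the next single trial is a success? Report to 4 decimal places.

The Beta prior is conjugate to a Binomial/Bernoulli likelihood; the update adds successes to α and failures to β.
After batch 1: Beta(6.9+12, 6.9+27) = Beta(18.9, 33.9).
After batch 2: Beta(18.9+12, 33.9+21) = Beta(30.9, 54.9).
For a single future Bernoulli trial, P(success | data) = α/(α+β) = 0.3601.

0.3601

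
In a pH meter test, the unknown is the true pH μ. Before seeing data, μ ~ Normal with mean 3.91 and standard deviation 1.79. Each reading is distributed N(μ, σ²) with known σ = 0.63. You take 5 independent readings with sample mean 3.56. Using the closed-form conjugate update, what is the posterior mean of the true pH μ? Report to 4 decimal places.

For Normal data with known variance σ², a Normal(μ₀, σ₀²) prior on μ is conjugate. Posterior precision = 1/σ₀² + n/σ²; posterior mean is the precision-weighted average of μ₀ and x̄.
n·x̄ = 5·3.56 = 17.8.
σ₀² = 1.79² = 3.2041, σ² = 0.63² = 0.3969; σ² + n·σ₀² = 0.3969 + 5·3.2041 = 16.4174.
Posterior mean = (μ₀/σ₀² + n·x̄/σ²)/(1/σ₀² + n/σ²) = (σ²·μ₀ + σ₀²·n·x̄)/(σ² + n·σ₀²) = (0.3969·3.91 + 3.2041·17.8)/16.4174 = 58.584859/16.4174 = 3.5685.

3.5685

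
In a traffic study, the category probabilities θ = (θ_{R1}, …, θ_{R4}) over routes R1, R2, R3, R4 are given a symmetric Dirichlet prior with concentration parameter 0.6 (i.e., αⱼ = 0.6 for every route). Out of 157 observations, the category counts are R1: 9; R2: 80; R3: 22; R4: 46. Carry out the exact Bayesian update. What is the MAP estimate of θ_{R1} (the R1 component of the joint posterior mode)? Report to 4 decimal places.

0.0553

The Dirichlet prior is conjugate to the Multinomial likelihood: each posterior αⱼ = prior αⱼ + observed count nⱼ.
Posterior concentration: (9.6, 80.6, 22.6, 46.6), total = 159.4.
Joint mode component: (α_{R1}−1)/(Σα−K) = 8.6/155.4 = 0.0553.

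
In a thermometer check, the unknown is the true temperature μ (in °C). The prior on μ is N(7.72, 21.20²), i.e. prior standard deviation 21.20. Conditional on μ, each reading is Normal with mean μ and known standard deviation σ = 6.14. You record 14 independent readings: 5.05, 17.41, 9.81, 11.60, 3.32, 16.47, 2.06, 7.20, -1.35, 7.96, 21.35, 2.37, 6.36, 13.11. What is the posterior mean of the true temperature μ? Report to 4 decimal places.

For Normal data with known variance σ², a Normal(μ₀, σ₀²) prior on μ is conjugate. Posterior precision = 1/σ₀² + n/σ²; posterior mean is the precision-weighted average of μ₀ and x̄.
Σxᵢ = 5.05 + 17.41 + 9.81 + 11.60 + 3.32 + 16.47 + 2.06 + 7.20 + (-1.35) + 7.96 + 21.35 + 2.37 + 6.36 + 13.11 = 122.72, so n·x̄ = 122.72.
σ₀² = 21.20² = 449.44, σ² = 6.14² = 37.6996; σ² + n·σ₀² = 37.6996 + 14·449.44 = 6329.8596.
Posterior mean = (μ₀/σ₀² + n·x̄/σ²)/(1/σ₀² + n/σ²) = (σ²·μ₀ + σ₀²·n·x̄)/(σ² + n·σ₀²) = (37.6996·7.72 + 449.44·122.72)/6329.8596 = 55446.317712/6329.8596 = 8.7595.

8.7595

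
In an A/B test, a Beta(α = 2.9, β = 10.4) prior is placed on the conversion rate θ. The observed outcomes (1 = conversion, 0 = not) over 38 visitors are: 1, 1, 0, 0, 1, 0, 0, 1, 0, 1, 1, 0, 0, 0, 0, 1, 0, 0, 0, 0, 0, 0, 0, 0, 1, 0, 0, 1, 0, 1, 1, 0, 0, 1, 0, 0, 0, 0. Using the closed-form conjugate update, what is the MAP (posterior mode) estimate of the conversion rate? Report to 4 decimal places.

0.2819

The Beta prior is conjugate to a Binomial/Bernoulli likelihood; the update adds successes to α and failures to β.
Posterior: Beta(α+k, β+n−k) = Beta(2.9+12, 10.4+26) = Beta(14.9, 36.4).
Mode of Beta(a,b) for a,b>1 is (a−1)/(a+b−2) = 13.9/49.3 = 0.2819.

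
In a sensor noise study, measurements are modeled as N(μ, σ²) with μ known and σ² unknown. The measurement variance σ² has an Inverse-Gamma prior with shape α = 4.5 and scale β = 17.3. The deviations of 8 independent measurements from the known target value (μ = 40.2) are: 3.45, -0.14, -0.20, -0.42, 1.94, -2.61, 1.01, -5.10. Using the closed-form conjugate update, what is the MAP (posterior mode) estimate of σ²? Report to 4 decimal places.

With known mean μ and an Inverse-Gamma(α, β) prior on σ², the Normal likelihood is conjugate: posterior is Inv-Gamma(α + n/2, β + Σ(xᵢ−μ)²/2).
Σ(xᵢ−μ)² = (3.45)² + (-0.14)² + (-0.20)² + (-0.42)² + (1.94)² + (-2.61)² + (1.01)² + (-5.10)² = 49.7443.
Posterior: Inv-Gamma(4.5 + 8/2, 17.3 + 49.7443/2) = Inv-Gamma(8.50, 42.17215).
Mode = β/(α+1) = 42.17215/9.50 = 4.4392.

4.4392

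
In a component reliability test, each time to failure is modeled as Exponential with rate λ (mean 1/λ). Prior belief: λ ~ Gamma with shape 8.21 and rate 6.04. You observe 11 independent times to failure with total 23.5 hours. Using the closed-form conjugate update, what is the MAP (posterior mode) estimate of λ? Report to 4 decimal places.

0.6165

With a Gamma(shape α, rate β) prior on the exponential rate λ, the posterior after n observations with total T = Σxᵢ is Gamma(α+n, β+T).
Posterior: Gamma(8.21+11, 6.04+23.5) = Gamma(19.21, 29.54).
Mode = (α−1)/β = 0.6165.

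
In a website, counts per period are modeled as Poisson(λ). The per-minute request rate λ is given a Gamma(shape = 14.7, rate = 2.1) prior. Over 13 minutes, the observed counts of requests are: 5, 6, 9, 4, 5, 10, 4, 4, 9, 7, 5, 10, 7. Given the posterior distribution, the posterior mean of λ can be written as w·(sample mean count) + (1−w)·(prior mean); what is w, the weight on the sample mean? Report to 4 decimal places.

With a Gamma(shape α, rate β) prior, the Poisson likelihood is conjugate: the posterior is Gamma(α + ΣXᵢ, β + n).
Posterior mean = (α₀+S)/(β₀+n) = [n/(β₀+n)]·(S/n) + [β₀/(β₀+n)]·(α₀/β₀), so only n and β₀ enter the weight.
Weight on data w = n/(β₀+n) = 13/(2.1+13) = 13/15.1 = 0.8609.

0.8609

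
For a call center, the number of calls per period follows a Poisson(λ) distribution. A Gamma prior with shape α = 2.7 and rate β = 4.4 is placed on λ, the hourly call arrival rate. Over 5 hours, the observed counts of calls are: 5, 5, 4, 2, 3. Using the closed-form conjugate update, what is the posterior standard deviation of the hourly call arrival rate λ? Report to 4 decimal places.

With a Gamma(shape α, rate β) prior, the Poisson likelihood is conjugate: the posterior is Gamma(α + ΣXᵢ, β + n).
Sum of counts S = 19 over n = 5 hours.
Posterior: Gamma(α+S, β+n) = Gamma(2.7+19, 4.4+5) = Gamma(21.7, 9.4).
SD = √α/β = √21.7/9.4 = 0.4956.

0.4956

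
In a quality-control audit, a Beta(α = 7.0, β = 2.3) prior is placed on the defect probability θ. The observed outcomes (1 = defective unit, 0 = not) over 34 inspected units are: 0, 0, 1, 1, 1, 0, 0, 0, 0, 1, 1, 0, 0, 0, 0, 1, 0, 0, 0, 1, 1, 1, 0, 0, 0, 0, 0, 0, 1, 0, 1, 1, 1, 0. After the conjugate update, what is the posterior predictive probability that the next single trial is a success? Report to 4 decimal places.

0.4619

The Beta prior is conjugate to a Binomial/Bernoulli likelihood; the update adds successes to α and failures to β.
Posterior: Beta(α+k, β+n−k) = Beta(7.0+13, 2.3+21) = Beta(20.0, 23.3).
For a single future Bernoulli trial, P(success | data) = α/(α+β) = 0.4619.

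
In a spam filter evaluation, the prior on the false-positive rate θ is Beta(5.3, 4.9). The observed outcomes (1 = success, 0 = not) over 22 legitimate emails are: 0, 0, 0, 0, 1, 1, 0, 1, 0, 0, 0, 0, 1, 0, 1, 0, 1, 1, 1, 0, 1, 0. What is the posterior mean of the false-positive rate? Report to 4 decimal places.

0.4441

The Beta prior is conjugate to a Binomial/Bernoulli likelihood; the update adds successes to α and failures to β.
Posterior: Beta(α+k, β+n−k) = Beta(5.3+9, 4.9+13) = Beta(14.3, 17.9).
Posterior mean = α/(α+β) = 14.3/32.2 = 0.4441.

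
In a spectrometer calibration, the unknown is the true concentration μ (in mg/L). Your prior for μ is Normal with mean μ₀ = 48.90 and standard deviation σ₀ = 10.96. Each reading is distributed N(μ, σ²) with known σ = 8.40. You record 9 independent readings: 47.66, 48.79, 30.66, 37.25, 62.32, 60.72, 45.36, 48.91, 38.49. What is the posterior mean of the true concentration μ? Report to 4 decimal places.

For Normal data with known variance σ², a Normal(μ₀, σ₀²) prior on μ is conjugate. Posterior precision = 1/σ₀² + n/σ²; posterior mean is the precision-weighted average of μ₀ and x̄.
Σxᵢ = 47.66 + 48.79 + 30.66 + 37.25 + 62.32 + 60.72 + 45.36 + 48.91 + 38.49 = 420.16, so n·x̄ = 420.16.
σ₀² = 10.96² = 120.1216, σ² = 8.40² = 70.56; σ² + n·σ₀² = 70.56 + 9·120.1216 = 1151.6544.
Posterior mean = (μ₀/σ₀² + n·x̄/σ²)/(1/σ₀² + n/σ²) = (σ²·μ₀ + σ₀²·n·x̄)/(σ² + n·σ₀²) = (70.56·48.90 + 120.1216·420.16)/1151.6544 = 53920.675456/1151.6544 = 46.8202.

46.8202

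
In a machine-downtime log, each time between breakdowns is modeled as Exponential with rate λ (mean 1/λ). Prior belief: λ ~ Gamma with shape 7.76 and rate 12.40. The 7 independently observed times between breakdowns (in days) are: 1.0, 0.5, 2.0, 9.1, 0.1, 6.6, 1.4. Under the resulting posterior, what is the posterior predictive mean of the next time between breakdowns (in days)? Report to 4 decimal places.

2.4055

With a Gamma(shape α, rate β) prior on the exponential rate λ, the posterior after n observations with total T = Σxᵢ is Gamma(α+n, β+T).
Sum of observations T = 20.7 days; n = 7.
Posterior: Gamma(7.76+7, 12.40+20.7) = Gamma(14.76, 33.10).
The predictive distribution for the next observation is Lomax; its mean is β/(α−1) = 33.10/13.76 = 2.4055.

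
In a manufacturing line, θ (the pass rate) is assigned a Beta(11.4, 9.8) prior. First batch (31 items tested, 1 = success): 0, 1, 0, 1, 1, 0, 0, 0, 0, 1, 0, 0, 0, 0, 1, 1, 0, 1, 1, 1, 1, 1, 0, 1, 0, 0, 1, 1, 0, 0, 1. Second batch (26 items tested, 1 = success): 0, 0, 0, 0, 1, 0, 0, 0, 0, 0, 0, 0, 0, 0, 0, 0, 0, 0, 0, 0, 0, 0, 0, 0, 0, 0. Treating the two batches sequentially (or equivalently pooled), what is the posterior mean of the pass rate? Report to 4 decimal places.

The Beta prior is conjugate to a Binomial/Bernoulli likelihood; the update adds successes to α and failures to β.
After batch 1: Beta(11.4+15, 9.8+16) = Beta(26.4, 25.8).
After batch 2: Beta(26.4+1, 25.8+25) = Beta(27.4, 50.8).
Posterior mean = α/(α+β) = 27.4/78.2 = 0.3504.

0.3504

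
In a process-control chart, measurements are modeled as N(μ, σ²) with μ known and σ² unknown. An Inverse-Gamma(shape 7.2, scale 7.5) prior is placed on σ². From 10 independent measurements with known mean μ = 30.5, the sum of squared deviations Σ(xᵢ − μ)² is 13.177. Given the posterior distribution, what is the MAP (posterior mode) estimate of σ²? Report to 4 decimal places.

1.0673

With known mean μ and an Inverse-Gamma(α, β) prior on σ², the Normal likelihood is conjugate: posterior is Inv-Gamma(α + n/2, β + Σ(xᵢ−μ)²/2).
Posterior: Inv-Gamma(7.2 + 10/2, 7.5 + 13.177/2) = Inv-Gamma(12.20, 14.0885).
Mode = β/(α+1) = 14.0885/13.20 = 1.0673.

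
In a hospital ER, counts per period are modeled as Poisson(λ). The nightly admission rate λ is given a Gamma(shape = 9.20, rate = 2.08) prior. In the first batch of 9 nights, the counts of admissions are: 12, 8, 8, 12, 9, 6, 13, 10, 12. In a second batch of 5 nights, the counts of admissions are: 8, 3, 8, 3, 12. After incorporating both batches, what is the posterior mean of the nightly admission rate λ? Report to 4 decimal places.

With a Gamma(shape α, rate β) prior, the Poisson likelihood is conjugate: the posterior is Gamma(α + ΣXᵢ, β + n).
Batch 1: sum of counts S = 90 over n = 9 nights.
After batch 1: Gamma(α+S, β+n) = Gamma(9.20+90, 2.08+9) = Gamma(99.20, 11.08).
Batch 2: sum of counts S = 34 over n = 5 nights.
After batch 2: Gamma(α+S, β+n) = Gamma(99.20+34, 11.08+5) = Gamma(133.20, 16.08).
Posterior mean = α/β = 133.20/16.08 = 8.2836.

8.2836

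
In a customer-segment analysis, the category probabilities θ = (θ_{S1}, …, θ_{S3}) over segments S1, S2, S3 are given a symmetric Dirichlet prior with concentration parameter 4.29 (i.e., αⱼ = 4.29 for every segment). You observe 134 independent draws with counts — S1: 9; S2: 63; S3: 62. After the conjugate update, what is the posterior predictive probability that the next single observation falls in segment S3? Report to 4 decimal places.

The Dirichlet prior is conjugate to the Multinomial likelihood: each posterior αⱼ = prior αⱼ + observed count nⱼ.
Posterior concentration: (13.29, 67.29, 66.29), total = 146.87.
P(next = S3 | data) = α_{S3}/Σα = 0.4514.

0.4514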